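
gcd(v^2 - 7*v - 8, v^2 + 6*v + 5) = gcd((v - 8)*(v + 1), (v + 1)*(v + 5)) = v + 1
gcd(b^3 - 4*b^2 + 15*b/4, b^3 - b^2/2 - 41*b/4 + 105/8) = b^2 - 4*b + 15/4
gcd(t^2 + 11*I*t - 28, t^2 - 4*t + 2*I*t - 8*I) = 1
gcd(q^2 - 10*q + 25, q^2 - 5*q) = q - 5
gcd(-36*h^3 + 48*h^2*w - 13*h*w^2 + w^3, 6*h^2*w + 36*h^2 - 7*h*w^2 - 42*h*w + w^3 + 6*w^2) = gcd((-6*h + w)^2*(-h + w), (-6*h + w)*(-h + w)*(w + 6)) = 6*h^2 - 7*h*w + w^2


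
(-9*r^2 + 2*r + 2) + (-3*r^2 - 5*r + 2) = -12*r^2 - 3*r + 4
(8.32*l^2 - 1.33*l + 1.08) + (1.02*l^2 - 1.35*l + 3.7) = 9.34*l^2 - 2.68*l + 4.78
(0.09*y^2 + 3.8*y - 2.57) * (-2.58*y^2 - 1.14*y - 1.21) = -0.2322*y^4 - 9.9066*y^3 + 2.1897*y^2 - 1.6682*y + 3.1097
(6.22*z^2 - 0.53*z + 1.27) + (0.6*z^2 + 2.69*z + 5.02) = 6.82*z^2 + 2.16*z + 6.29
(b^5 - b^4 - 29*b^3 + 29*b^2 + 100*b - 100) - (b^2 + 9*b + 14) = b^5 - b^4 - 29*b^3 + 28*b^2 + 91*b - 114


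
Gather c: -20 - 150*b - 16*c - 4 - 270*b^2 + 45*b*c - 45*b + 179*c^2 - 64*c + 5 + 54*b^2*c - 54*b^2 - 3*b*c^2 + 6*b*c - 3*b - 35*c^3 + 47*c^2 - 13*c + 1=-324*b^2 - 198*b - 35*c^3 + c^2*(226 - 3*b) + c*(54*b^2 + 51*b - 93) - 18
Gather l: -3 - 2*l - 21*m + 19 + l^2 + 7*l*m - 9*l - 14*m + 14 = l^2 + l*(7*m - 11) - 35*m + 30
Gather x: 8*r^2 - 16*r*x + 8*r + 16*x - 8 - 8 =8*r^2 + 8*r + x*(16 - 16*r) - 16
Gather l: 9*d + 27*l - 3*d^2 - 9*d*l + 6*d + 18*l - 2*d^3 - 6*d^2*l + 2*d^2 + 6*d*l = -2*d^3 - d^2 + 15*d + l*(-6*d^2 - 3*d + 45)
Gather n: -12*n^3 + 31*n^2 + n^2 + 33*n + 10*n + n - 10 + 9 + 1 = -12*n^3 + 32*n^2 + 44*n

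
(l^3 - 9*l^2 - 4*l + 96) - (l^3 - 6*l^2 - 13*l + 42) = -3*l^2 + 9*l + 54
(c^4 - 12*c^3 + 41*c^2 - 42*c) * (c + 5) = c^5 - 7*c^4 - 19*c^3 + 163*c^2 - 210*c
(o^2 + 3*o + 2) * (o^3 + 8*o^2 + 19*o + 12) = o^5 + 11*o^4 + 45*o^3 + 85*o^2 + 74*o + 24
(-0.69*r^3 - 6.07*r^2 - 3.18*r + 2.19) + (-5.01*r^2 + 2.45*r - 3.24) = -0.69*r^3 - 11.08*r^2 - 0.73*r - 1.05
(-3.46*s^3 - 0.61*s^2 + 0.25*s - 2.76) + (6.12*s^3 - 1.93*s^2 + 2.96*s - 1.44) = 2.66*s^3 - 2.54*s^2 + 3.21*s - 4.2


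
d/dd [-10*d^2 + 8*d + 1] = 8 - 20*d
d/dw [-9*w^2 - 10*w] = -18*w - 10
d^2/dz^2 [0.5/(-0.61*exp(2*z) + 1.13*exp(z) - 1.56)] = (-0.5*(1.22*exp(z) - 1.13)*(2.44*exp(z) - 2.26)*exp(z) + (1.22*exp(z) - 0.565)*(0.61*exp(2*z) - 1.13*exp(z) + 1.56))*exp(z)/(0.61*exp(2*z) - 1.13*exp(z) + 1.56)^3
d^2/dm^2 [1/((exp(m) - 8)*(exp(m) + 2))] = (4*exp(3*m) - 18*exp(2*m) + 100*exp(m) - 96)*exp(m)/(exp(6*m) - 18*exp(5*m) + 60*exp(4*m) + 360*exp(3*m) - 960*exp(2*m) - 4608*exp(m) - 4096)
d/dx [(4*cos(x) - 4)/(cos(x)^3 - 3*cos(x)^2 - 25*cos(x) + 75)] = 4*(15*cos(x)/2 - 3*cos(2*x) + cos(3*x)/2 - 53)*sin(x)/(cos(x)^3 - 3*cos(x)^2 - 25*cos(x) + 75)^2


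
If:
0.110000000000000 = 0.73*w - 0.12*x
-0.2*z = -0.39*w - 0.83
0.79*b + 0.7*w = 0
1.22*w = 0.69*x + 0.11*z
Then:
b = -0.05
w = 0.06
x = -0.58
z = 4.26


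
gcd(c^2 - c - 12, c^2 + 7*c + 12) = c + 3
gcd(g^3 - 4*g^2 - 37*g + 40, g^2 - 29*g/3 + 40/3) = g - 8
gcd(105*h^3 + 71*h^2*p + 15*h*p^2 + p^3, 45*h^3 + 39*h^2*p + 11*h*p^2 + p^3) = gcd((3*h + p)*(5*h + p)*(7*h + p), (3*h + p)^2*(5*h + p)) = 15*h^2 + 8*h*p + p^2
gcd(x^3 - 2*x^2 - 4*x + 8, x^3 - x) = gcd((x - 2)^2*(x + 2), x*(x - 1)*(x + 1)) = 1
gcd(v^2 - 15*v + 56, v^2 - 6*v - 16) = v - 8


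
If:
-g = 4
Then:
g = -4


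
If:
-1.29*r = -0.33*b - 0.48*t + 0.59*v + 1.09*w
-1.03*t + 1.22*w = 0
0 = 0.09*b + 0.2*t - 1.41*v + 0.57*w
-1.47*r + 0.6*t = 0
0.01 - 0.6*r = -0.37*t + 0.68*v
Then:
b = 0.11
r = 0.01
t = 0.03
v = 0.02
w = 0.02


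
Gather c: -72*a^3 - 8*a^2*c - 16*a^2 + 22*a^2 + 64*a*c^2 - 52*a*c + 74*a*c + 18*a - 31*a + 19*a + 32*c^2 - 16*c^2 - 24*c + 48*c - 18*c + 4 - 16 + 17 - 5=-72*a^3 + 6*a^2 + 6*a + c^2*(64*a + 16) + c*(-8*a^2 + 22*a + 6)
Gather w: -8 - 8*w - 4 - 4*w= -12*w - 12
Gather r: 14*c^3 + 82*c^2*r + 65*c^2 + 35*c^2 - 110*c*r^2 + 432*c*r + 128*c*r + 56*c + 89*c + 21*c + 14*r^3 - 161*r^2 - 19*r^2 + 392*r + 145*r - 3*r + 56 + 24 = 14*c^3 + 100*c^2 + 166*c + 14*r^3 + r^2*(-110*c - 180) + r*(82*c^2 + 560*c + 534) + 80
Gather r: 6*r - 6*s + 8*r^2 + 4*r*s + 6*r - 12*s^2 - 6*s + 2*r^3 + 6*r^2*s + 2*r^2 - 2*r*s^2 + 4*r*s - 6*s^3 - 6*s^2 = 2*r^3 + r^2*(6*s + 10) + r*(-2*s^2 + 8*s + 12) - 6*s^3 - 18*s^2 - 12*s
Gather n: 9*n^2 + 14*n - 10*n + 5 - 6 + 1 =9*n^2 + 4*n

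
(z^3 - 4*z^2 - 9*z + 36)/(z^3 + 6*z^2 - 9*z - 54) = (z - 4)/(z + 6)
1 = 1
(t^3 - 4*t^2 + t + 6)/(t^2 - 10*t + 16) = (t^2 - 2*t - 3)/(t - 8)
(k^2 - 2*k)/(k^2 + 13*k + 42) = k*(k - 2)/(k^2 + 13*k + 42)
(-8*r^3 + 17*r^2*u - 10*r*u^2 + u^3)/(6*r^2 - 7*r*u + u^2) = (-8*r^2 + 9*r*u - u^2)/(6*r - u)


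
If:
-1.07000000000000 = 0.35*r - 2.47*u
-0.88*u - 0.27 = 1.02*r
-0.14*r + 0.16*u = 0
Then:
No Solution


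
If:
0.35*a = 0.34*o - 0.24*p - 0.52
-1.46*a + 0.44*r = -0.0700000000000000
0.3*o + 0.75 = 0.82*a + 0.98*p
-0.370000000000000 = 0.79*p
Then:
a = 3.07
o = 4.36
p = -0.47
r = 10.02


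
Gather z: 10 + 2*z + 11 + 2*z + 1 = 4*z + 22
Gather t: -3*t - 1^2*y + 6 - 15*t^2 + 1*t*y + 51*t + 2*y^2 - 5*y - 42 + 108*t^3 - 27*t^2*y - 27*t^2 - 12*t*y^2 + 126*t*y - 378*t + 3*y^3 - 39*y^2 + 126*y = 108*t^3 + t^2*(-27*y - 42) + t*(-12*y^2 + 127*y - 330) + 3*y^3 - 37*y^2 + 120*y - 36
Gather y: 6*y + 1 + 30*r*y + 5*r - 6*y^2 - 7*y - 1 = 5*r - 6*y^2 + y*(30*r - 1)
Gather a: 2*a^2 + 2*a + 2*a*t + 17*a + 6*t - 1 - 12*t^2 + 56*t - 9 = 2*a^2 + a*(2*t + 19) - 12*t^2 + 62*t - 10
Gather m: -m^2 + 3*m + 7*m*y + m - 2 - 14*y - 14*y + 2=-m^2 + m*(7*y + 4) - 28*y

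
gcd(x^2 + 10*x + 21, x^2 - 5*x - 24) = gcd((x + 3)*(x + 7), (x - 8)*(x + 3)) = x + 3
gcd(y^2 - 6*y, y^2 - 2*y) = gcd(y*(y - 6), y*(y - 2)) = y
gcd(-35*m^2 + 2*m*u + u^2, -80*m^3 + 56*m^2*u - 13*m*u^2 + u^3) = -5*m + u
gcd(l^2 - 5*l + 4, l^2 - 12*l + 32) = l - 4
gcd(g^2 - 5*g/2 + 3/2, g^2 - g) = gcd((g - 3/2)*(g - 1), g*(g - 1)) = g - 1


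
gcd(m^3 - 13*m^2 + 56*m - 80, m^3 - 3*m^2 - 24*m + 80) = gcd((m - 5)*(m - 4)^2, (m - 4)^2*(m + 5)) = m^2 - 8*m + 16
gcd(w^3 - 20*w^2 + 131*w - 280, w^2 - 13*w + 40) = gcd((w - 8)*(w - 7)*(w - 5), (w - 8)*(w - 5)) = w^2 - 13*w + 40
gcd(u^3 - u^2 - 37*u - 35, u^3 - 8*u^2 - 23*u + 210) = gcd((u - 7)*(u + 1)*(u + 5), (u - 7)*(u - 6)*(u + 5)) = u^2 - 2*u - 35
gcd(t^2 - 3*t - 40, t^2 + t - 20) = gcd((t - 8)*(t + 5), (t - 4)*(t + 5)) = t + 5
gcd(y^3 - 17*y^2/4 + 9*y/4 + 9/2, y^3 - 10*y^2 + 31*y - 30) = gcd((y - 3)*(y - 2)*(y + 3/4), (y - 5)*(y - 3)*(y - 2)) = y^2 - 5*y + 6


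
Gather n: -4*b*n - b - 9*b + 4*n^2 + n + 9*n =-10*b + 4*n^2 + n*(10 - 4*b)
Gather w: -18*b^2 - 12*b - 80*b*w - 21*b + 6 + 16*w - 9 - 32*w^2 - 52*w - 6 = -18*b^2 - 33*b - 32*w^2 + w*(-80*b - 36) - 9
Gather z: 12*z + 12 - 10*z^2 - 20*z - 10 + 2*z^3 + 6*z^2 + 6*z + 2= 2*z^3 - 4*z^2 - 2*z + 4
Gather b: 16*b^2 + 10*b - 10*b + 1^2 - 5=16*b^2 - 4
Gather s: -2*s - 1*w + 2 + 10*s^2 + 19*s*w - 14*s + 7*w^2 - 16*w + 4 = 10*s^2 + s*(19*w - 16) + 7*w^2 - 17*w + 6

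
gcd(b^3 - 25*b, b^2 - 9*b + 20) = b - 5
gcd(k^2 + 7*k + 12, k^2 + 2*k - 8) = k + 4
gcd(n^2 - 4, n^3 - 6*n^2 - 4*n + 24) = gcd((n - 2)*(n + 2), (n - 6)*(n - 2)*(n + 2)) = n^2 - 4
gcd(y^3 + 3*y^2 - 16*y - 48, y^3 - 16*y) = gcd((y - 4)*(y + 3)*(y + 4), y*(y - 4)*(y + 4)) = y^2 - 16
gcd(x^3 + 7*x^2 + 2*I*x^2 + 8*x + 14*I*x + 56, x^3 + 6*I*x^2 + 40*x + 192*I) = x + 4*I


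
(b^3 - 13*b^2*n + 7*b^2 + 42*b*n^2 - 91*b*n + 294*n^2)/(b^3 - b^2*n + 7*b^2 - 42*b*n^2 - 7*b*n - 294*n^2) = (b - 6*n)/(b + 6*n)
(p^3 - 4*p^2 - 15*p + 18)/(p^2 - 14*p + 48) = (p^2 + 2*p - 3)/(p - 8)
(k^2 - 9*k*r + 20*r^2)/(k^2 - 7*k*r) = (k^2 - 9*k*r + 20*r^2)/(k*(k - 7*r))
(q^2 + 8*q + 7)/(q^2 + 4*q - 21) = (q + 1)/(q - 3)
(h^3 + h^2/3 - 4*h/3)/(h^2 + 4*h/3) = h - 1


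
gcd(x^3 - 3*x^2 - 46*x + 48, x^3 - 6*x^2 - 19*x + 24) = x^2 - 9*x + 8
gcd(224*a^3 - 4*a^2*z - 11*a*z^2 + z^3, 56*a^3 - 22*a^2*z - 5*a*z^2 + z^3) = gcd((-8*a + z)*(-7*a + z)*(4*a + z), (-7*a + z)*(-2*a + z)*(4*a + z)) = -28*a^2 - 3*a*z + z^2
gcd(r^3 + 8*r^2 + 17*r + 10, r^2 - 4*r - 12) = r + 2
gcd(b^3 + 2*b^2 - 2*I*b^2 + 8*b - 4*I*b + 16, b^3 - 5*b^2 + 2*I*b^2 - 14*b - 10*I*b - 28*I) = b^2 + b*(2 + 2*I) + 4*I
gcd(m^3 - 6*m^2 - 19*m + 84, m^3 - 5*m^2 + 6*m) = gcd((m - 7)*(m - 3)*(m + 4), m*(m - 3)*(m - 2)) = m - 3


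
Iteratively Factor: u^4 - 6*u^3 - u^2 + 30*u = (u + 2)*(u^3 - 8*u^2 + 15*u) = (u - 3)*(u + 2)*(u^2 - 5*u) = (u - 5)*(u - 3)*(u + 2)*(u)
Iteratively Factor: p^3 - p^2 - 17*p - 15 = (p - 5)*(p^2 + 4*p + 3) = (p - 5)*(p + 3)*(p + 1)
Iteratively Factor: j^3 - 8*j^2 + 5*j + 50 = (j + 2)*(j^2 - 10*j + 25) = (j - 5)*(j + 2)*(j - 5)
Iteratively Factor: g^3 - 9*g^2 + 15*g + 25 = (g + 1)*(g^2 - 10*g + 25) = (g - 5)*(g + 1)*(g - 5)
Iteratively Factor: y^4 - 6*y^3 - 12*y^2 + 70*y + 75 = (y - 5)*(y^3 - y^2 - 17*y - 15) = (y - 5)*(y + 1)*(y^2 - 2*y - 15) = (y - 5)^2*(y + 1)*(y + 3)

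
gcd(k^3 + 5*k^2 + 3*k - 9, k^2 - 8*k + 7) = k - 1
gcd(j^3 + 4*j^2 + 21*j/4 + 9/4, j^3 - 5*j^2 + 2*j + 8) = j + 1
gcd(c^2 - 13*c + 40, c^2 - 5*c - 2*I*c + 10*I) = c - 5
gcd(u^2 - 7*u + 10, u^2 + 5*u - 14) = u - 2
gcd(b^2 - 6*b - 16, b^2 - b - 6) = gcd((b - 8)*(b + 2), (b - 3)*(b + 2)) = b + 2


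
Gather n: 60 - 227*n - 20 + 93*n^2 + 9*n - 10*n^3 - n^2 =-10*n^3 + 92*n^2 - 218*n + 40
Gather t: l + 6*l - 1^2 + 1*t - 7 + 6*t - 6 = 7*l + 7*t - 14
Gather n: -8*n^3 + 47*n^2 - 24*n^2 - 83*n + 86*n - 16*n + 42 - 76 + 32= -8*n^3 + 23*n^2 - 13*n - 2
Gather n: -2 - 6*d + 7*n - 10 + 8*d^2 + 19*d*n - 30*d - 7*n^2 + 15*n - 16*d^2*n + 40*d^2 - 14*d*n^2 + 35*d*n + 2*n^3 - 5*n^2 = 48*d^2 - 36*d + 2*n^3 + n^2*(-14*d - 12) + n*(-16*d^2 + 54*d + 22) - 12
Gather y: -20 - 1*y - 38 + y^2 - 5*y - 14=y^2 - 6*y - 72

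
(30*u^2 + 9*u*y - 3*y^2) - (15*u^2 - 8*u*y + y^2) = 15*u^2 + 17*u*y - 4*y^2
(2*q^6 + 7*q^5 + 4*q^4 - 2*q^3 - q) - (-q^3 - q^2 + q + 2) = 2*q^6 + 7*q^5 + 4*q^4 - q^3 + q^2 - 2*q - 2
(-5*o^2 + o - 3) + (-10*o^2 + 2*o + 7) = -15*o^2 + 3*o + 4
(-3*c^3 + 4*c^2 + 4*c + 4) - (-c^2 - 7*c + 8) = -3*c^3 + 5*c^2 + 11*c - 4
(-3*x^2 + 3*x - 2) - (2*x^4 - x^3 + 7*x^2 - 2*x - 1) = -2*x^4 + x^3 - 10*x^2 + 5*x - 1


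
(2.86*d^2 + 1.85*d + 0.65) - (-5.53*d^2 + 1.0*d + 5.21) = 8.39*d^2 + 0.85*d - 4.56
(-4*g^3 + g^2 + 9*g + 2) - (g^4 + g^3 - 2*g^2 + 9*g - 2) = -g^4 - 5*g^3 + 3*g^2 + 4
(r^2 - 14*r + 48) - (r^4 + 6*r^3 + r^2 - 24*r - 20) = -r^4 - 6*r^3 + 10*r + 68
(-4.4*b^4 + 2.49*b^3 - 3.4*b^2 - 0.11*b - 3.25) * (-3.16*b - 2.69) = 13.904*b^5 + 3.9676*b^4 + 4.0459*b^3 + 9.4936*b^2 + 10.5659*b + 8.7425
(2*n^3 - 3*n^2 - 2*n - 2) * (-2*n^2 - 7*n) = -4*n^5 - 8*n^4 + 25*n^3 + 18*n^2 + 14*n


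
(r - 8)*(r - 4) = r^2 - 12*r + 32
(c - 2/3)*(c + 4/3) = c^2 + 2*c/3 - 8/9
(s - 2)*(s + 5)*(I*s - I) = I*s^3 + 2*I*s^2 - 13*I*s + 10*I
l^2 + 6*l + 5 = (l + 1)*(l + 5)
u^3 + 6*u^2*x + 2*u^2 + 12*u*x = u*(u + 2)*(u + 6*x)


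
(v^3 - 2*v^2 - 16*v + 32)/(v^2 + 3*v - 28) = (v^2 + 2*v - 8)/(v + 7)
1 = 1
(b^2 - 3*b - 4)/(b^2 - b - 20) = (-b^2 + 3*b + 4)/(-b^2 + b + 20)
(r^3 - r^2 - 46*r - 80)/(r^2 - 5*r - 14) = (r^2 - 3*r - 40)/(r - 7)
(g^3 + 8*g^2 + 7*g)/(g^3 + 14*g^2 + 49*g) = (g + 1)/(g + 7)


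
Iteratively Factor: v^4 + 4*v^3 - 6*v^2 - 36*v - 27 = (v + 1)*(v^3 + 3*v^2 - 9*v - 27) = (v + 1)*(v + 3)*(v^2 - 9) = (v + 1)*(v + 3)^2*(v - 3)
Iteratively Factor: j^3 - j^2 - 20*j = (j - 5)*(j^2 + 4*j) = j*(j - 5)*(j + 4)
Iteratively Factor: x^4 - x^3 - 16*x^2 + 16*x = (x - 4)*(x^3 + 3*x^2 - 4*x) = (x - 4)*(x + 4)*(x^2 - x) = x*(x - 4)*(x + 4)*(x - 1)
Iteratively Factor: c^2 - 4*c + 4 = (c - 2)*(c - 2)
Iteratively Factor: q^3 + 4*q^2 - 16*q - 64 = (q - 4)*(q^2 + 8*q + 16) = (q - 4)*(q + 4)*(q + 4)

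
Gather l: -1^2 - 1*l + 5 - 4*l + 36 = 40 - 5*l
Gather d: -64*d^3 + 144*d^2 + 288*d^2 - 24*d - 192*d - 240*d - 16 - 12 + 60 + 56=-64*d^3 + 432*d^2 - 456*d + 88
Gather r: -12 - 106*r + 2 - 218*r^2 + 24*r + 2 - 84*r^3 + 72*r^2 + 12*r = -84*r^3 - 146*r^2 - 70*r - 8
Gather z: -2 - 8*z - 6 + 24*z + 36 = 16*z + 28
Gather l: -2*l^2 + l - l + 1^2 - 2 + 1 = -2*l^2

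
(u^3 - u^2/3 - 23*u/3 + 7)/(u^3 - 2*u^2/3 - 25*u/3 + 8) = (3*u - 7)/(3*u - 8)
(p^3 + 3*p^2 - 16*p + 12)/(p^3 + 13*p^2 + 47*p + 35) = (p^3 + 3*p^2 - 16*p + 12)/(p^3 + 13*p^2 + 47*p + 35)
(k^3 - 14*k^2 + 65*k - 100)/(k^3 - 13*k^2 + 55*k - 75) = (k - 4)/(k - 3)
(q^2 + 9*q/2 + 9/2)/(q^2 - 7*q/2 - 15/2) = (q + 3)/(q - 5)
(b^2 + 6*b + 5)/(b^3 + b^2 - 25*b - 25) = 1/(b - 5)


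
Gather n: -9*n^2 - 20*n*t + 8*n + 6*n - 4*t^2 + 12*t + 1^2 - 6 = -9*n^2 + n*(14 - 20*t) - 4*t^2 + 12*t - 5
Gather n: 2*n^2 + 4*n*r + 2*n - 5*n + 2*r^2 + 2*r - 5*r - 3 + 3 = 2*n^2 + n*(4*r - 3) + 2*r^2 - 3*r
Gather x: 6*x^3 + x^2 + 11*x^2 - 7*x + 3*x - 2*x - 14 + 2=6*x^3 + 12*x^2 - 6*x - 12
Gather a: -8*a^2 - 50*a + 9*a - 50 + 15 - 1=-8*a^2 - 41*a - 36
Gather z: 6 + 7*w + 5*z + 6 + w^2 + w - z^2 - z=w^2 + 8*w - z^2 + 4*z + 12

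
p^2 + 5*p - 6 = (p - 1)*(p + 6)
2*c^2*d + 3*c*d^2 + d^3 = d*(c + d)*(2*c + d)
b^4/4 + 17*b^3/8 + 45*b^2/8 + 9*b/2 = b*(b/4 + 1)*(b + 3/2)*(b + 3)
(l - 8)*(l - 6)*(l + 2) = l^3 - 12*l^2 + 20*l + 96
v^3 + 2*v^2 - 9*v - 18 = (v - 3)*(v + 2)*(v + 3)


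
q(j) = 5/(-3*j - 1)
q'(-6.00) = 0.05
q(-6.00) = 0.29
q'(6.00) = 0.04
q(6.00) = -0.26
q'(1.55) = 0.47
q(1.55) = -0.88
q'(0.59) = 1.95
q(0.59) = -1.81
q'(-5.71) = 0.06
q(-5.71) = 0.31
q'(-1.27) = 1.90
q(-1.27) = 1.78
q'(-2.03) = 0.58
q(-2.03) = 0.98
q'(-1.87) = 0.71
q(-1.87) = 1.08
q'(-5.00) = 0.08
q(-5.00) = 0.36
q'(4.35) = 0.08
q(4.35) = -0.36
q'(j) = 15/(-3*j - 1)^2 = 15/(3*j + 1)^2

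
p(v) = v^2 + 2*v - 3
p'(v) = 2*v + 2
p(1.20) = 0.84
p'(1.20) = 4.40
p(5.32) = 35.94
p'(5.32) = 12.64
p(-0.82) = -3.97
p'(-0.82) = 0.36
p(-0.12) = -3.23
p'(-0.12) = 1.76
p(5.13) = 33.58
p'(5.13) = 12.26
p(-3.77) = 3.67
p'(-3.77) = -5.54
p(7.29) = 64.72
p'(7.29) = 16.58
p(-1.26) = -3.93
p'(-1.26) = -0.52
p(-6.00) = 21.00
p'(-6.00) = -10.00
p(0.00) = -3.00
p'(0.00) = 2.00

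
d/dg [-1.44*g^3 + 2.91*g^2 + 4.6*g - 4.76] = -4.32*g^2 + 5.82*g + 4.6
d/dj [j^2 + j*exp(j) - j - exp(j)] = j*exp(j) + 2*j - 1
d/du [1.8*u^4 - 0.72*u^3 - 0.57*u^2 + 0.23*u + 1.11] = 7.2*u^3 - 2.16*u^2 - 1.14*u + 0.23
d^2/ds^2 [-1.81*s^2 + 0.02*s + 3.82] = -3.62000000000000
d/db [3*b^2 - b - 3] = 6*b - 1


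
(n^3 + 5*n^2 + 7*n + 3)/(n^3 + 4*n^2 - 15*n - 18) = (n^2 + 4*n + 3)/(n^2 + 3*n - 18)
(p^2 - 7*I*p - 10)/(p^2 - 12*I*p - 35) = (p - 2*I)/(p - 7*I)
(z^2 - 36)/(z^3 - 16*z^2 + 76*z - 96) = (z + 6)/(z^2 - 10*z + 16)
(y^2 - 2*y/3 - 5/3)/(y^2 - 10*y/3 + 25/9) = 3*(y + 1)/(3*y - 5)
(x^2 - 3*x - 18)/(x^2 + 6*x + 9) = (x - 6)/(x + 3)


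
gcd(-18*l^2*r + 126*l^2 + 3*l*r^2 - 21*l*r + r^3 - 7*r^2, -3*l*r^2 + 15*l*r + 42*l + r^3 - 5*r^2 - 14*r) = -3*l*r + 21*l + r^2 - 7*r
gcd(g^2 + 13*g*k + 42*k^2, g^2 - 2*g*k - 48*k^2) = g + 6*k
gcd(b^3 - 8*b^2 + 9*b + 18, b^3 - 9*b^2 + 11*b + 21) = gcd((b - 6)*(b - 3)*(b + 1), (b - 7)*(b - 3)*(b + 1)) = b^2 - 2*b - 3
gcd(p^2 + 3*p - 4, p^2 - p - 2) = 1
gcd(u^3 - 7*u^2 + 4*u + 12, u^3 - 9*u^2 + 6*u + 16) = u^2 - u - 2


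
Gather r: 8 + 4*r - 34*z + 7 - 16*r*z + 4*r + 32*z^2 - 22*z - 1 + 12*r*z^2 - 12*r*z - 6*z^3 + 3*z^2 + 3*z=r*(12*z^2 - 28*z + 8) - 6*z^3 + 35*z^2 - 53*z + 14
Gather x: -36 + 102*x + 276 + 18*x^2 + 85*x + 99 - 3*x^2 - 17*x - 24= 15*x^2 + 170*x + 315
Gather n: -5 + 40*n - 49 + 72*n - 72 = 112*n - 126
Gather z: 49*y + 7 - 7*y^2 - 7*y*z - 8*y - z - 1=-7*y^2 + 41*y + z*(-7*y - 1) + 6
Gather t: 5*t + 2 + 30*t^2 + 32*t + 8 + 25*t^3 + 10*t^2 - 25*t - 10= 25*t^3 + 40*t^2 + 12*t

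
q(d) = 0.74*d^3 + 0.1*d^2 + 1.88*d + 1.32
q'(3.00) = 22.46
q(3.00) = 27.84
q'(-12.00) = 319.16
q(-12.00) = -1285.56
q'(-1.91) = 9.60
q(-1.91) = -7.06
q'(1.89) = 10.19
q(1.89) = 10.23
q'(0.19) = 2.00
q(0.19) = 1.69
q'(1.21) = 5.37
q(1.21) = 5.05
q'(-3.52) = 28.68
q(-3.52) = -36.33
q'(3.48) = 29.46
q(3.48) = 40.26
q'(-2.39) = 14.08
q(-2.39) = -12.70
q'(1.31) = 5.95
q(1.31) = 5.62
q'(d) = 2.22*d^2 + 0.2*d + 1.88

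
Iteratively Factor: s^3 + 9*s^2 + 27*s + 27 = (s + 3)*(s^2 + 6*s + 9) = (s + 3)^2*(s + 3)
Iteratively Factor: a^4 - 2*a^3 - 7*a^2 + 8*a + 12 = (a - 3)*(a^3 + a^2 - 4*a - 4) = (a - 3)*(a + 2)*(a^2 - a - 2) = (a - 3)*(a - 2)*(a + 2)*(a + 1)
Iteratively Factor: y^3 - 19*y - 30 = (y + 2)*(y^2 - 2*y - 15) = (y + 2)*(y + 3)*(y - 5)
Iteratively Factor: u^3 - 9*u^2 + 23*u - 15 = (u - 1)*(u^2 - 8*u + 15) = (u - 5)*(u - 1)*(u - 3)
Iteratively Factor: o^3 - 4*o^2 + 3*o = (o)*(o^2 - 4*o + 3) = o*(o - 1)*(o - 3)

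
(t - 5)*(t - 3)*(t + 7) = t^3 - t^2 - 41*t + 105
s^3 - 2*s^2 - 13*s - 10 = (s - 5)*(s + 1)*(s + 2)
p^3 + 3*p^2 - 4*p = p*(p - 1)*(p + 4)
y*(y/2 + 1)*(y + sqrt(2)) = y^3/2 + sqrt(2)*y^2/2 + y^2 + sqrt(2)*y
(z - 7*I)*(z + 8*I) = z^2 + I*z + 56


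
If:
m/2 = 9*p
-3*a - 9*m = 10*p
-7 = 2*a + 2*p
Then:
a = -602/169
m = 189/169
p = 21/338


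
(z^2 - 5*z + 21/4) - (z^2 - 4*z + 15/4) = 3/2 - z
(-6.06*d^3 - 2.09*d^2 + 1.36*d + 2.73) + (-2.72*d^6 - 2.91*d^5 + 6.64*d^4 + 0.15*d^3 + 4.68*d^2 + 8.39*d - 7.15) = -2.72*d^6 - 2.91*d^5 + 6.64*d^4 - 5.91*d^3 + 2.59*d^2 + 9.75*d - 4.42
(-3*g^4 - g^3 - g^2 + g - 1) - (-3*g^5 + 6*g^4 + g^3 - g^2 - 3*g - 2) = 3*g^5 - 9*g^4 - 2*g^3 + 4*g + 1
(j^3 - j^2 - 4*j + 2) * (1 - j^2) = -j^5 + j^4 + 5*j^3 - 3*j^2 - 4*j + 2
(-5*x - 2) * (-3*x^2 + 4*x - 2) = 15*x^3 - 14*x^2 + 2*x + 4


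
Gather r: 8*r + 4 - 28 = 8*r - 24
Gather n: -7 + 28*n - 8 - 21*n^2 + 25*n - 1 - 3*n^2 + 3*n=-24*n^2 + 56*n - 16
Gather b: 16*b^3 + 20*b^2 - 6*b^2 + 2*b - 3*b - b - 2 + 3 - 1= 16*b^3 + 14*b^2 - 2*b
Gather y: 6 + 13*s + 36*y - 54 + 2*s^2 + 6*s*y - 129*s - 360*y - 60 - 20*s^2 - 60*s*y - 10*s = -18*s^2 - 126*s + y*(-54*s - 324) - 108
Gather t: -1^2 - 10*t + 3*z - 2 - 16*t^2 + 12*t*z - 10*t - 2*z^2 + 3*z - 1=-16*t^2 + t*(12*z - 20) - 2*z^2 + 6*z - 4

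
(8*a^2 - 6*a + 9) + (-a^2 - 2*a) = 7*a^2 - 8*a + 9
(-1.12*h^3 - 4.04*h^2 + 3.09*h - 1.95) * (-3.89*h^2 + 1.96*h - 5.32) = 4.3568*h^5 + 13.5204*h^4 - 13.9801*h^3 + 35.1347*h^2 - 20.2608*h + 10.374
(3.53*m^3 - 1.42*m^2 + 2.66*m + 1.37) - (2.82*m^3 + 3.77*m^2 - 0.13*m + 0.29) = 0.71*m^3 - 5.19*m^2 + 2.79*m + 1.08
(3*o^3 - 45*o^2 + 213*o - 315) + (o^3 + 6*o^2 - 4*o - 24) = 4*o^3 - 39*o^2 + 209*o - 339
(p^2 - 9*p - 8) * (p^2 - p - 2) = p^4 - 10*p^3 - p^2 + 26*p + 16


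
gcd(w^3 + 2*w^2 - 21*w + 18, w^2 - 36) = w + 6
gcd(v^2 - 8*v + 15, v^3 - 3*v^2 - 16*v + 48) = v - 3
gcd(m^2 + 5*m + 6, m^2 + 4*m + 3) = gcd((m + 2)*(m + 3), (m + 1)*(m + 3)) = m + 3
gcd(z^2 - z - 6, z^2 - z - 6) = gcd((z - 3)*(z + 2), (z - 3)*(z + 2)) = z^2 - z - 6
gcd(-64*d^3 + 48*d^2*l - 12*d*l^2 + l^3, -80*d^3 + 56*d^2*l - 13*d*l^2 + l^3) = 16*d^2 - 8*d*l + l^2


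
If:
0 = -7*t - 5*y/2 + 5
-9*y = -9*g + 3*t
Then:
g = 37*y/42 + 5/21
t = 5/7 - 5*y/14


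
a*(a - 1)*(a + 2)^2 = a^4 + 3*a^3 - 4*a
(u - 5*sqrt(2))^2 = u^2 - 10*sqrt(2)*u + 50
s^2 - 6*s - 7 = (s - 7)*(s + 1)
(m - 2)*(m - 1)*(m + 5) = m^3 + 2*m^2 - 13*m + 10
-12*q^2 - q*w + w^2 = (-4*q + w)*(3*q + w)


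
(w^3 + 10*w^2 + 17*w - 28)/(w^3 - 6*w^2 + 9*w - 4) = (w^2 + 11*w + 28)/(w^2 - 5*w + 4)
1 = 1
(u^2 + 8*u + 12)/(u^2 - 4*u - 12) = (u + 6)/(u - 6)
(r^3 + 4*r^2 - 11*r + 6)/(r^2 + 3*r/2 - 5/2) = 2*(r^2 + 5*r - 6)/(2*r + 5)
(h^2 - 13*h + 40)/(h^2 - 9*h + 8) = (h - 5)/(h - 1)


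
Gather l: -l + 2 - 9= -l - 7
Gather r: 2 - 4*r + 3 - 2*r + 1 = 6 - 6*r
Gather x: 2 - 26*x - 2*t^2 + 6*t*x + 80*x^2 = -2*t^2 + 80*x^2 + x*(6*t - 26) + 2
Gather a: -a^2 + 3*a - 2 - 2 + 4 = -a^2 + 3*a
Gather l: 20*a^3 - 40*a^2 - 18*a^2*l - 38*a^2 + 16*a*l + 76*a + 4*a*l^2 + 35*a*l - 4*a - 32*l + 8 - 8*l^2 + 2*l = 20*a^3 - 78*a^2 + 72*a + l^2*(4*a - 8) + l*(-18*a^2 + 51*a - 30) + 8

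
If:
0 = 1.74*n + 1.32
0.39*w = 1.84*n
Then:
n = -0.76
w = -3.58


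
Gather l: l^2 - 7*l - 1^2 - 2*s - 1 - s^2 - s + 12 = l^2 - 7*l - s^2 - 3*s + 10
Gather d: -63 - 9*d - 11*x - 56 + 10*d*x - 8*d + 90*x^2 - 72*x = d*(10*x - 17) + 90*x^2 - 83*x - 119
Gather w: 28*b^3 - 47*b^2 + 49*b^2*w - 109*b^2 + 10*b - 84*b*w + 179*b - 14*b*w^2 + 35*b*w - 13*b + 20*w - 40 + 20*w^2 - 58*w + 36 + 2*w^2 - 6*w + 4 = 28*b^3 - 156*b^2 + 176*b + w^2*(22 - 14*b) + w*(49*b^2 - 49*b - 44)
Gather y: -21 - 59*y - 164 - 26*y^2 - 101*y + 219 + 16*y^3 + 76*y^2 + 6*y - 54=16*y^3 + 50*y^2 - 154*y - 20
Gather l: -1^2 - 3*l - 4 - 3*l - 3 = -6*l - 8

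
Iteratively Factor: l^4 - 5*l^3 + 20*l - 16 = (l - 4)*(l^3 - l^2 - 4*l + 4) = (l - 4)*(l - 1)*(l^2 - 4) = (l - 4)*(l - 1)*(l + 2)*(l - 2)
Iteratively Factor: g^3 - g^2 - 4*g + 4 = (g - 1)*(g^2 - 4) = (g - 1)*(g + 2)*(g - 2)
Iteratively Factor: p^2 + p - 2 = (p - 1)*(p + 2)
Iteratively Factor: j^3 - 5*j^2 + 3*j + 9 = (j - 3)*(j^2 - 2*j - 3) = (j - 3)^2*(j + 1)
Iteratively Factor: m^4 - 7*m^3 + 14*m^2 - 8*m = (m - 1)*(m^3 - 6*m^2 + 8*m) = (m - 2)*(m - 1)*(m^2 - 4*m) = m*(m - 2)*(m - 1)*(m - 4)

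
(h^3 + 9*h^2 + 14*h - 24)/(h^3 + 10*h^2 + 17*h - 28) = (h + 6)/(h + 7)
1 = 1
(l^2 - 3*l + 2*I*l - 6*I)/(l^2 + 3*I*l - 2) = (l - 3)/(l + I)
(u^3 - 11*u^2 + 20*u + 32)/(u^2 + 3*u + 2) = (u^2 - 12*u + 32)/(u + 2)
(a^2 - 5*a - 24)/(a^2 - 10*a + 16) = (a + 3)/(a - 2)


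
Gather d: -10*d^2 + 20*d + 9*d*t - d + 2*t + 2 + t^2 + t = -10*d^2 + d*(9*t + 19) + t^2 + 3*t + 2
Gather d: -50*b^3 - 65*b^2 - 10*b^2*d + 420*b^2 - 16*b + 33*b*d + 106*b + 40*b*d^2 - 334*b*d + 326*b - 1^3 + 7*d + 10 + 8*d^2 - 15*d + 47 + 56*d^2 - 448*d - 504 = -50*b^3 + 355*b^2 + 416*b + d^2*(40*b + 64) + d*(-10*b^2 - 301*b - 456) - 448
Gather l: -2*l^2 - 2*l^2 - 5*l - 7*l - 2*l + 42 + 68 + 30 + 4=-4*l^2 - 14*l + 144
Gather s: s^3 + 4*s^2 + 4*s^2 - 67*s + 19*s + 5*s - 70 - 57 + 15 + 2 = s^3 + 8*s^2 - 43*s - 110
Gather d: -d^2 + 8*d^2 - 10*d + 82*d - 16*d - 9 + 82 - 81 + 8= 7*d^2 + 56*d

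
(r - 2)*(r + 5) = r^2 + 3*r - 10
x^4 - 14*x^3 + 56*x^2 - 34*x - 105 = (x - 7)*(x - 5)*(x - 3)*(x + 1)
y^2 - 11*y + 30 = (y - 6)*(y - 5)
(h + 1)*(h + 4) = h^2 + 5*h + 4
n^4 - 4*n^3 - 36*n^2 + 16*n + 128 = (n - 8)*(n - 2)*(n + 2)*(n + 4)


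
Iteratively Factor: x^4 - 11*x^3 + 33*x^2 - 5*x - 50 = (x - 5)*(x^3 - 6*x^2 + 3*x + 10) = (x - 5)*(x + 1)*(x^2 - 7*x + 10) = (x - 5)*(x - 2)*(x + 1)*(x - 5)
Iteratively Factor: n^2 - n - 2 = (n - 2)*(n + 1)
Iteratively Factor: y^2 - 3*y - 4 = (y + 1)*(y - 4)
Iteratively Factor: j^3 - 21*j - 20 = (j + 1)*(j^2 - j - 20) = (j + 1)*(j + 4)*(j - 5)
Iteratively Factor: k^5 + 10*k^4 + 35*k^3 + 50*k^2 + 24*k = (k + 2)*(k^4 + 8*k^3 + 19*k^2 + 12*k) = (k + 1)*(k + 2)*(k^3 + 7*k^2 + 12*k) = (k + 1)*(k + 2)*(k + 3)*(k^2 + 4*k) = (k + 1)*(k + 2)*(k + 3)*(k + 4)*(k)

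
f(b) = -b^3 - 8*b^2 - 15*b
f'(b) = -3*b^2 - 16*b - 15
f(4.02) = -254.55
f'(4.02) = -127.80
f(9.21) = -1597.97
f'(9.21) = -416.83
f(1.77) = -57.16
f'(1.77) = -52.72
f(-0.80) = 7.39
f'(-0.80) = -4.12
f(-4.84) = -1.42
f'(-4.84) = -7.84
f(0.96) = -22.66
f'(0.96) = -33.12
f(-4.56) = -3.13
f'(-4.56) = -4.42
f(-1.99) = 6.05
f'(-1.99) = 4.96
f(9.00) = -1512.00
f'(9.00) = -402.00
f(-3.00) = 0.00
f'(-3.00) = 6.00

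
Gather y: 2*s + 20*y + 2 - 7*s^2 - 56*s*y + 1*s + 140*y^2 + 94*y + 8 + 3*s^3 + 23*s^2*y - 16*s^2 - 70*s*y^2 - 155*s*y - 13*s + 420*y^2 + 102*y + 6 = 3*s^3 - 23*s^2 - 10*s + y^2*(560 - 70*s) + y*(23*s^2 - 211*s + 216) + 16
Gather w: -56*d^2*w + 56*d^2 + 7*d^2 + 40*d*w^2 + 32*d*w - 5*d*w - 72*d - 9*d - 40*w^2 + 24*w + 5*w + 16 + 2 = 63*d^2 - 81*d + w^2*(40*d - 40) + w*(-56*d^2 + 27*d + 29) + 18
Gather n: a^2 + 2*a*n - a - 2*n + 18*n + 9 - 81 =a^2 - a + n*(2*a + 16) - 72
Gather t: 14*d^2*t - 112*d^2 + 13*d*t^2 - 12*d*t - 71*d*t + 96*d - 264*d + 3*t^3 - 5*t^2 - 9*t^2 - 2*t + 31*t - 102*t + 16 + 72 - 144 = -112*d^2 - 168*d + 3*t^3 + t^2*(13*d - 14) + t*(14*d^2 - 83*d - 73) - 56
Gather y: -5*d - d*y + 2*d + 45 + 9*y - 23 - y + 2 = -3*d + y*(8 - d) + 24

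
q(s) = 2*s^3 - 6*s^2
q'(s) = 6*s^2 - 12*s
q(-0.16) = -0.16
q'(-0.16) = 2.07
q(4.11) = 37.50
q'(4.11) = 52.03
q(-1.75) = -29.09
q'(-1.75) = 39.38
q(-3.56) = -166.28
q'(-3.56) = 118.76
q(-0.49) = -1.68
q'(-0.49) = 7.32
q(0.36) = -0.68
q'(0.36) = -3.54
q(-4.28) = -266.72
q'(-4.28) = 161.27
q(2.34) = -7.23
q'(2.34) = 4.77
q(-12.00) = -4320.00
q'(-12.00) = 1008.00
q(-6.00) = -648.00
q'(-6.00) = 288.00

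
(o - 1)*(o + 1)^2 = o^3 + o^2 - o - 1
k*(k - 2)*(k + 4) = k^3 + 2*k^2 - 8*k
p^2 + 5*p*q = p*(p + 5*q)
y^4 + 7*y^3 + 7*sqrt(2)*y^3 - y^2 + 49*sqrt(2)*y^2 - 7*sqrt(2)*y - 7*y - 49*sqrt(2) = (y - 1)*(y + 1)*(y + 7)*(y + 7*sqrt(2))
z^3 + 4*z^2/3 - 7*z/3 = z*(z - 1)*(z + 7/3)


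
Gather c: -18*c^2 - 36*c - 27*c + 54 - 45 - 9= -18*c^2 - 63*c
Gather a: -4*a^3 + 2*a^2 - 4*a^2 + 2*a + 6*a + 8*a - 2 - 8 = -4*a^3 - 2*a^2 + 16*a - 10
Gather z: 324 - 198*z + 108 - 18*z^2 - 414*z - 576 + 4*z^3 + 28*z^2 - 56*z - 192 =4*z^3 + 10*z^2 - 668*z - 336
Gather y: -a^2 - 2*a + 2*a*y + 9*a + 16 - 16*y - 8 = -a^2 + 7*a + y*(2*a - 16) + 8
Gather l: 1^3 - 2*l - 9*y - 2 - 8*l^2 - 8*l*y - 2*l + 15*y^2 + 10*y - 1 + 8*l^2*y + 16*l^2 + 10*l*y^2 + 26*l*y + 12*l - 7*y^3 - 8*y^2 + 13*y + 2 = l^2*(8*y + 8) + l*(10*y^2 + 18*y + 8) - 7*y^3 + 7*y^2 + 14*y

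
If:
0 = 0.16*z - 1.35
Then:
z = 8.44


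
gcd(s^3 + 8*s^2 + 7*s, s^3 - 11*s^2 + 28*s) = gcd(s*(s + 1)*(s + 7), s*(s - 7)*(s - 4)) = s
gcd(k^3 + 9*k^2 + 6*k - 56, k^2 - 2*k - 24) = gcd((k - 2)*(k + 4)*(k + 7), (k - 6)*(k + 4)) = k + 4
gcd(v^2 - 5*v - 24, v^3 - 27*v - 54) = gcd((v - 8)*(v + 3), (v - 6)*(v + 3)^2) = v + 3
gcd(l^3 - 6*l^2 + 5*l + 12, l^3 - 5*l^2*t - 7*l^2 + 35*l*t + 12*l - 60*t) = l^2 - 7*l + 12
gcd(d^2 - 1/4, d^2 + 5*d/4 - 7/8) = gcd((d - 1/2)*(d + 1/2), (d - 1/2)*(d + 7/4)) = d - 1/2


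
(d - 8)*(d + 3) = d^2 - 5*d - 24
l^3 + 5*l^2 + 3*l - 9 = (l - 1)*(l + 3)^2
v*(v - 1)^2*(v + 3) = v^4 + v^3 - 5*v^2 + 3*v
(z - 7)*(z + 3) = z^2 - 4*z - 21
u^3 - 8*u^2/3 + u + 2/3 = (u - 2)*(u - 1)*(u + 1/3)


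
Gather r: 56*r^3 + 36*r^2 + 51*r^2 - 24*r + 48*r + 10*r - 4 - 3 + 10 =56*r^3 + 87*r^2 + 34*r + 3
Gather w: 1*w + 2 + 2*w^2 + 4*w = 2*w^2 + 5*w + 2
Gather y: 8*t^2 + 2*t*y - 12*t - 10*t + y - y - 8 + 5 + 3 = 8*t^2 + 2*t*y - 22*t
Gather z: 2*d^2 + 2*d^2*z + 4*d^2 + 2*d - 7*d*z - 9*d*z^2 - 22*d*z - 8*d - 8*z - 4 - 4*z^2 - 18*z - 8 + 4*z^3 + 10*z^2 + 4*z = 6*d^2 - 6*d + 4*z^3 + z^2*(6 - 9*d) + z*(2*d^2 - 29*d - 22) - 12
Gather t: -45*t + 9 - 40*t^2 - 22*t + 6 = -40*t^2 - 67*t + 15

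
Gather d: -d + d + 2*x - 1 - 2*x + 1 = 0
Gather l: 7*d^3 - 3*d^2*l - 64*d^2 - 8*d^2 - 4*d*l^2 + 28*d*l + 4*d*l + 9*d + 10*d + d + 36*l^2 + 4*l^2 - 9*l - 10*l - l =7*d^3 - 72*d^2 + 20*d + l^2*(40 - 4*d) + l*(-3*d^2 + 32*d - 20)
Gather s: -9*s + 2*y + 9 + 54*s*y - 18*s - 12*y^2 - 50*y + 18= s*(54*y - 27) - 12*y^2 - 48*y + 27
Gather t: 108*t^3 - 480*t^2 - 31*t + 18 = 108*t^3 - 480*t^2 - 31*t + 18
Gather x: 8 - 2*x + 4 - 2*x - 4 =8 - 4*x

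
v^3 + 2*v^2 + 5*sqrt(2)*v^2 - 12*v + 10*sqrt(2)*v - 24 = (v + 2)*(v - sqrt(2))*(v + 6*sqrt(2))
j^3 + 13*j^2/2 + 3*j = j*(j + 1/2)*(j + 6)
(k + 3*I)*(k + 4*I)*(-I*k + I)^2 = -k^4 + 2*k^3 - 7*I*k^3 + 11*k^2 + 14*I*k^2 - 24*k - 7*I*k + 12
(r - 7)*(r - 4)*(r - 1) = r^3 - 12*r^2 + 39*r - 28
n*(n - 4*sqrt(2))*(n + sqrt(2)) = n^3 - 3*sqrt(2)*n^2 - 8*n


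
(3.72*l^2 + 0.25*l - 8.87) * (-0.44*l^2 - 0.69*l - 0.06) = -1.6368*l^4 - 2.6768*l^3 + 3.5071*l^2 + 6.1053*l + 0.5322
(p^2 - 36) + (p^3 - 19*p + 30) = p^3 + p^2 - 19*p - 6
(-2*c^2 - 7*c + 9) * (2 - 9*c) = 18*c^3 + 59*c^2 - 95*c + 18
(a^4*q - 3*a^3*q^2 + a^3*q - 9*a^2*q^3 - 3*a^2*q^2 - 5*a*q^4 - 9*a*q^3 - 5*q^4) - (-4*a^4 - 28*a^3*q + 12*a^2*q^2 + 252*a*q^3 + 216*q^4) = a^4*q + 4*a^4 - 3*a^3*q^2 + 29*a^3*q - 9*a^2*q^3 - 15*a^2*q^2 - 5*a*q^4 - 261*a*q^3 - 221*q^4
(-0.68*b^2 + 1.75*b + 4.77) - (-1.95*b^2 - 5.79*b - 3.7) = 1.27*b^2 + 7.54*b + 8.47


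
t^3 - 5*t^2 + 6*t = t*(t - 3)*(t - 2)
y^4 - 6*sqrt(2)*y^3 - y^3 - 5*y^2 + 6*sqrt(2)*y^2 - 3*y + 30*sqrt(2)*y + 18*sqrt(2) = (y - 3)*(y + 1)^2*(y - 6*sqrt(2))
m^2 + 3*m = m*(m + 3)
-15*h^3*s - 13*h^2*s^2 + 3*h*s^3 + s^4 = s*(-3*h + s)*(h + s)*(5*h + s)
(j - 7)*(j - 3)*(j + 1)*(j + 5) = j^4 - 4*j^3 - 34*j^2 + 76*j + 105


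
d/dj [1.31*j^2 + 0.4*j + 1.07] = 2.62*j + 0.4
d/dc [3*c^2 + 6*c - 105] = 6*c + 6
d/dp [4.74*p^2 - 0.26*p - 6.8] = 9.48*p - 0.26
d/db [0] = 0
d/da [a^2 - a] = 2*a - 1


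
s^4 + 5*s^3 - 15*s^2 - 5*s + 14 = (s - 2)*(s - 1)*(s + 1)*(s + 7)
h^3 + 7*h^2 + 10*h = h*(h + 2)*(h + 5)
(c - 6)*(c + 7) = c^2 + c - 42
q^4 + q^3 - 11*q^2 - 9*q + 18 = (q - 3)*(q - 1)*(q + 2)*(q + 3)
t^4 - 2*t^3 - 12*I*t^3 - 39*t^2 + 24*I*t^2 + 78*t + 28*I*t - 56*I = (t - 2)*(t - 7*I)*(t - 4*I)*(t - I)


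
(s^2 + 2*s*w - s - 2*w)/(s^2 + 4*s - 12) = (s^2 + 2*s*w - s - 2*w)/(s^2 + 4*s - 12)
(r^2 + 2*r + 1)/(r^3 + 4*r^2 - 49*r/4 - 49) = 4*(r^2 + 2*r + 1)/(4*r^3 + 16*r^2 - 49*r - 196)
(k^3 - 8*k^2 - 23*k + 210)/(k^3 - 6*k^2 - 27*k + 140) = (k - 6)/(k - 4)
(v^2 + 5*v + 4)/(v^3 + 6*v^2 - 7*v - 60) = (v + 1)/(v^2 + 2*v - 15)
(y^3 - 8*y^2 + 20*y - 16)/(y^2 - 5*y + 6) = (y^2 - 6*y + 8)/(y - 3)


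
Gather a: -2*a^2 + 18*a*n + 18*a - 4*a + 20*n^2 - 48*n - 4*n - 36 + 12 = -2*a^2 + a*(18*n + 14) + 20*n^2 - 52*n - 24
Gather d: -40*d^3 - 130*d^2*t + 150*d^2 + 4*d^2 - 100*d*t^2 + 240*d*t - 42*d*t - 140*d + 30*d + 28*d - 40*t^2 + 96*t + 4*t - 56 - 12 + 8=-40*d^3 + d^2*(154 - 130*t) + d*(-100*t^2 + 198*t - 82) - 40*t^2 + 100*t - 60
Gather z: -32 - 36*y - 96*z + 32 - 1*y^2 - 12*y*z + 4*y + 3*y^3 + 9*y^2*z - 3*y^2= 3*y^3 - 4*y^2 - 32*y + z*(9*y^2 - 12*y - 96)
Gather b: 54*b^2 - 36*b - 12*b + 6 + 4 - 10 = 54*b^2 - 48*b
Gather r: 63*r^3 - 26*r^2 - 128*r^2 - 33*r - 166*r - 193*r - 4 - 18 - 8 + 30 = 63*r^3 - 154*r^2 - 392*r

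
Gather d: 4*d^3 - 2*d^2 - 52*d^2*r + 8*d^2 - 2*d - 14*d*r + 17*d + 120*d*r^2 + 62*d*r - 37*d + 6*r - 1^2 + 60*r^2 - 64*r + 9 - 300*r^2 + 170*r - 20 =4*d^3 + d^2*(6 - 52*r) + d*(120*r^2 + 48*r - 22) - 240*r^2 + 112*r - 12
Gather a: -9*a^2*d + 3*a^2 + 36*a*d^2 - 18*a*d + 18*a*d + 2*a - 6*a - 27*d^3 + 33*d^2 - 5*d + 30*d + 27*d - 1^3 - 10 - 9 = a^2*(3 - 9*d) + a*(36*d^2 - 4) - 27*d^3 + 33*d^2 + 52*d - 20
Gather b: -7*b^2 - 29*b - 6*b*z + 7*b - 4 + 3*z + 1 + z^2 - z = -7*b^2 + b*(-6*z - 22) + z^2 + 2*z - 3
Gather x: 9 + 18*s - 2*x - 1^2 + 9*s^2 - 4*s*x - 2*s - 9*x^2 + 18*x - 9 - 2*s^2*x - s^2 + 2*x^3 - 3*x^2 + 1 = 8*s^2 + 16*s + 2*x^3 - 12*x^2 + x*(-2*s^2 - 4*s + 16)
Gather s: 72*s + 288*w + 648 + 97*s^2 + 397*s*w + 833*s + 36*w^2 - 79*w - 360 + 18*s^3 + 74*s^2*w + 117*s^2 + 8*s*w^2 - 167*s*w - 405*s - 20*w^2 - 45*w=18*s^3 + s^2*(74*w + 214) + s*(8*w^2 + 230*w + 500) + 16*w^2 + 164*w + 288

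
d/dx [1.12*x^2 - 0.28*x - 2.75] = 2.24*x - 0.28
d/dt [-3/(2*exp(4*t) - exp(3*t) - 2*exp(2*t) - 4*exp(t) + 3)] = (24*exp(3*t) - 9*exp(2*t) - 12*exp(t) - 12)*exp(t)/(-2*exp(4*t) + exp(3*t) + 2*exp(2*t) + 4*exp(t) - 3)^2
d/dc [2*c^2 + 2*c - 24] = 4*c + 2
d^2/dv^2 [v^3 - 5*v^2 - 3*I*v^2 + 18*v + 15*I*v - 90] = 6*v - 10 - 6*I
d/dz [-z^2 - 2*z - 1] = -2*z - 2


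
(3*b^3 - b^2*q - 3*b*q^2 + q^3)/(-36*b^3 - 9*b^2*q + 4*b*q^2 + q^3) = (-b^2 + q^2)/(12*b^2 + 7*b*q + q^2)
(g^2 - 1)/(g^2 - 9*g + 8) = (g + 1)/(g - 8)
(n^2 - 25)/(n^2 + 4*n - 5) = (n - 5)/(n - 1)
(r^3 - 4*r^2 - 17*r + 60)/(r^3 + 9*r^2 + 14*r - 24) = (r^2 - 8*r + 15)/(r^2 + 5*r - 6)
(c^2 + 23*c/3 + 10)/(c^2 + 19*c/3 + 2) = (3*c + 5)/(3*c + 1)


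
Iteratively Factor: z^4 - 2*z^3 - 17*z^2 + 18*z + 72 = (z + 3)*(z^3 - 5*z^2 - 2*z + 24) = (z - 4)*(z + 3)*(z^2 - z - 6) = (z - 4)*(z - 3)*(z + 3)*(z + 2)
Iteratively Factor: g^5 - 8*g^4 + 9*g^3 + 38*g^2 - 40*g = (g - 5)*(g^4 - 3*g^3 - 6*g^2 + 8*g) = (g - 5)*(g - 1)*(g^3 - 2*g^2 - 8*g) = (g - 5)*(g - 4)*(g - 1)*(g^2 + 2*g) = (g - 5)*(g - 4)*(g - 1)*(g + 2)*(g)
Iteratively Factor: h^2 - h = (h)*(h - 1)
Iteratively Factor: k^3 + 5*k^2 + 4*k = (k + 1)*(k^2 + 4*k) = k*(k + 1)*(k + 4)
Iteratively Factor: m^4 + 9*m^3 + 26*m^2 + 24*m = (m + 2)*(m^3 + 7*m^2 + 12*m) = m*(m + 2)*(m^2 + 7*m + 12) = m*(m + 2)*(m + 3)*(m + 4)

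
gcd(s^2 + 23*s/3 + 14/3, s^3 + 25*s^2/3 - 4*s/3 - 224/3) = s + 7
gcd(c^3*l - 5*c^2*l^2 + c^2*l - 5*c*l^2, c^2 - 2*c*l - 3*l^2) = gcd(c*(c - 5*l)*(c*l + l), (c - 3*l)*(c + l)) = 1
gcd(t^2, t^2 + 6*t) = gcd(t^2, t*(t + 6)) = t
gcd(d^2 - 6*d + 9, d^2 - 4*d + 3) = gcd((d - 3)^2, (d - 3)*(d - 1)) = d - 3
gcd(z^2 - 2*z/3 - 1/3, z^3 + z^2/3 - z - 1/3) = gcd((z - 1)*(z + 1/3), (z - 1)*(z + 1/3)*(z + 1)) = z^2 - 2*z/3 - 1/3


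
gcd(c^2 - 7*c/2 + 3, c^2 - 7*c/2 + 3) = c^2 - 7*c/2 + 3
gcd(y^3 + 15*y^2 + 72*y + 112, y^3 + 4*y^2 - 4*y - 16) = y + 4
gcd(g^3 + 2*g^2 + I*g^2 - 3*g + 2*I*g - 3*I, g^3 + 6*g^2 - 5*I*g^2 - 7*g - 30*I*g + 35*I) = g - 1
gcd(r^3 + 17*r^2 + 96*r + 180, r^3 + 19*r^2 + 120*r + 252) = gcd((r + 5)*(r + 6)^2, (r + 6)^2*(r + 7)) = r^2 + 12*r + 36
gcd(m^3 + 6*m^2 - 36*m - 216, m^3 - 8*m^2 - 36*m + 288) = m^2 - 36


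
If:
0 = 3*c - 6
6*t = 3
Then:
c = 2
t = 1/2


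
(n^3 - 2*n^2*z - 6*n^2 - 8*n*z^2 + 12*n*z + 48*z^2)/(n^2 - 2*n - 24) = (n^2 - 2*n*z - 8*z^2)/(n + 4)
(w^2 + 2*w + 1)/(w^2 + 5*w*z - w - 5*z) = (w^2 + 2*w + 1)/(w^2 + 5*w*z - w - 5*z)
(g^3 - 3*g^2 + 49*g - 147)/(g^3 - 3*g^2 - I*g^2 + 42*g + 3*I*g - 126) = (g + 7*I)/(g + 6*I)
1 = 1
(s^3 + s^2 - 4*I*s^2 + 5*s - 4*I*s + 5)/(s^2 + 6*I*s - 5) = (s^2 + s*(1 - 5*I) - 5*I)/(s + 5*I)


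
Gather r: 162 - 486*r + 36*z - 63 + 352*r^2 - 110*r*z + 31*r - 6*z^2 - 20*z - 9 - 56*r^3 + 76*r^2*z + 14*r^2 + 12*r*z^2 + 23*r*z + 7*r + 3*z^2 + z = -56*r^3 + r^2*(76*z + 366) + r*(12*z^2 - 87*z - 448) - 3*z^2 + 17*z + 90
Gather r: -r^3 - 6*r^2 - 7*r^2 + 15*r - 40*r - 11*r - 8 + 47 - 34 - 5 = -r^3 - 13*r^2 - 36*r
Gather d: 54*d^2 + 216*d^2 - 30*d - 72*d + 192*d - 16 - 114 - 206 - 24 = 270*d^2 + 90*d - 360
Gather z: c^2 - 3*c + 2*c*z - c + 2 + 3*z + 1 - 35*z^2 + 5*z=c^2 - 4*c - 35*z^2 + z*(2*c + 8) + 3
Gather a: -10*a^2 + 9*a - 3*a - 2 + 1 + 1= -10*a^2 + 6*a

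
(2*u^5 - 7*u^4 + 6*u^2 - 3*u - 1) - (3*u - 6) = 2*u^5 - 7*u^4 + 6*u^2 - 6*u + 5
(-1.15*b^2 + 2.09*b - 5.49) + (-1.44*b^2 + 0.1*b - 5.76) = -2.59*b^2 + 2.19*b - 11.25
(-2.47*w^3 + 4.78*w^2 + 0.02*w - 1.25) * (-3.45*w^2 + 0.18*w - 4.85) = 8.5215*w^5 - 16.9356*w^4 + 12.7709*w^3 - 18.8669*w^2 - 0.322*w + 6.0625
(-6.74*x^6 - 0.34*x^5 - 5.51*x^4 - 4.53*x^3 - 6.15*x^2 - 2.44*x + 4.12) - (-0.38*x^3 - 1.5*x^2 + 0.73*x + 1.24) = -6.74*x^6 - 0.34*x^5 - 5.51*x^4 - 4.15*x^3 - 4.65*x^2 - 3.17*x + 2.88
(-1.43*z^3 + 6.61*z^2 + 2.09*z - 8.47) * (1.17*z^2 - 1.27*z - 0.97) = -1.6731*z^5 + 9.5498*z^4 - 4.5623*z^3 - 18.9759*z^2 + 8.7296*z + 8.2159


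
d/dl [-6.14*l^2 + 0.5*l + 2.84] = 0.5 - 12.28*l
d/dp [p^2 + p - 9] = 2*p + 1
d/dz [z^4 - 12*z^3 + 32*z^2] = 4*z*(z^2 - 9*z + 16)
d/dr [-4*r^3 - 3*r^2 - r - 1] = -12*r^2 - 6*r - 1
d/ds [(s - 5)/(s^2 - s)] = (-s^2 + 10*s - 5)/(s^2*(s^2 - 2*s + 1))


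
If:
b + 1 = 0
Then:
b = -1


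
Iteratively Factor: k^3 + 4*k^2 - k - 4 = (k + 1)*(k^2 + 3*k - 4) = (k - 1)*(k + 1)*(k + 4)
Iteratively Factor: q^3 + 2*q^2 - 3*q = (q)*(q^2 + 2*q - 3) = q*(q + 3)*(q - 1)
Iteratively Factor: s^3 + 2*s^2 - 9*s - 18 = (s + 3)*(s^2 - s - 6) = (s - 3)*(s + 3)*(s + 2)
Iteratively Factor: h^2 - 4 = (h + 2)*(h - 2)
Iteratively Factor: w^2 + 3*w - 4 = (w - 1)*(w + 4)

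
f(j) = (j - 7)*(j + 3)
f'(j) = 2*j - 4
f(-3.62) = 6.58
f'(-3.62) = -11.24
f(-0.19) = -20.20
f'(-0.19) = -4.38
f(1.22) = -24.39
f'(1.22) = -1.56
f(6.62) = -3.66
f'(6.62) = 9.24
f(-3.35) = 3.62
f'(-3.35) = -10.70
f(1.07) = -24.14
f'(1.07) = -1.86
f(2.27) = -24.93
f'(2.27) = 0.54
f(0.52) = -22.81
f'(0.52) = -2.96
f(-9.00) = 96.00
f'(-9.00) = -22.00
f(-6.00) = 39.00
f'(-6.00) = -16.00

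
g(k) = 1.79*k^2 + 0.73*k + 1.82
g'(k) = 3.58*k + 0.73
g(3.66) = 28.47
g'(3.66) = 13.83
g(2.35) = 13.42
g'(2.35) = 9.14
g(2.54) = 15.22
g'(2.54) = 9.82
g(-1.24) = 3.67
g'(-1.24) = -3.71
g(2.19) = 12.00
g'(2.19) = 8.57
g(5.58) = 61.63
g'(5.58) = 20.71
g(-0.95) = 2.74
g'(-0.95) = -2.67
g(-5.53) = 52.52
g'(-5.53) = -19.07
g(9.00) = 153.38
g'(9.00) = 32.95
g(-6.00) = 61.88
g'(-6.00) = -20.75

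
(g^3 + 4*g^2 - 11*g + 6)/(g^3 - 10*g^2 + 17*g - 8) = (g + 6)/(g - 8)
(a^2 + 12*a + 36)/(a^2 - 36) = (a + 6)/(a - 6)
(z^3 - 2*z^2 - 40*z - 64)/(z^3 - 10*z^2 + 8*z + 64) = (z + 4)/(z - 4)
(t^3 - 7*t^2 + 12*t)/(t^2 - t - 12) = t*(t - 3)/(t + 3)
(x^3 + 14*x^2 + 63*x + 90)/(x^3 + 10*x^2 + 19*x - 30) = (x + 3)/(x - 1)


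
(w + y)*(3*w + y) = 3*w^2 + 4*w*y + y^2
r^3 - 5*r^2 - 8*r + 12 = (r - 6)*(r - 1)*(r + 2)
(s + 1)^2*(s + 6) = s^3 + 8*s^2 + 13*s + 6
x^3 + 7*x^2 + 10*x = x*(x + 2)*(x + 5)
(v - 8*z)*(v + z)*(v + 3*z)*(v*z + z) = v^4*z - 4*v^3*z^2 + v^3*z - 29*v^2*z^3 - 4*v^2*z^2 - 24*v*z^4 - 29*v*z^3 - 24*z^4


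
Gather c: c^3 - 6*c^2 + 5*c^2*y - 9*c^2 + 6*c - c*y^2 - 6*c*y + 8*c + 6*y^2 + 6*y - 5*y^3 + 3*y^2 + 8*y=c^3 + c^2*(5*y - 15) + c*(-y^2 - 6*y + 14) - 5*y^3 + 9*y^2 + 14*y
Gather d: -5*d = -5*d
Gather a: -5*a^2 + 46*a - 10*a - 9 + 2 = -5*a^2 + 36*a - 7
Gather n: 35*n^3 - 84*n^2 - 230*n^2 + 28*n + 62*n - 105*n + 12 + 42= 35*n^3 - 314*n^2 - 15*n + 54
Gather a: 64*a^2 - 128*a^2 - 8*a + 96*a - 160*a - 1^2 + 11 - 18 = -64*a^2 - 72*a - 8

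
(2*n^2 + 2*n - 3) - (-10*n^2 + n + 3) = 12*n^2 + n - 6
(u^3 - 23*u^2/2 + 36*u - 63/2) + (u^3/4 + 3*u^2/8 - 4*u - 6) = 5*u^3/4 - 89*u^2/8 + 32*u - 75/2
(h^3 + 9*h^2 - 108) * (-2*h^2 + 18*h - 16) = -2*h^5 + 146*h^3 + 72*h^2 - 1944*h + 1728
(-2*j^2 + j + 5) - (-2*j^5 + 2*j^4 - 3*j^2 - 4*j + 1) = 2*j^5 - 2*j^4 + j^2 + 5*j + 4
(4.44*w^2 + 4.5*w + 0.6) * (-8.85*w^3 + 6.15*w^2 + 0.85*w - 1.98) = -39.294*w^5 - 12.519*w^4 + 26.139*w^3 - 1.2762*w^2 - 8.4*w - 1.188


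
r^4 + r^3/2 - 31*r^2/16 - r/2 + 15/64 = (r - 5/4)*(r - 1/4)*(r + 1/2)*(r + 3/2)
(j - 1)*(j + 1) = j^2 - 1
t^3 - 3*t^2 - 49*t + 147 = (t - 7)*(t - 3)*(t + 7)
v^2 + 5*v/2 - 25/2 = (v - 5/2)*(v + 5)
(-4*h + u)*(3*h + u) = -12*h^2 - h*u + u^2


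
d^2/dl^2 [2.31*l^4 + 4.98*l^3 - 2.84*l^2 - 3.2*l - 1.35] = 27.72*l^2 + 29.88*l - 5.68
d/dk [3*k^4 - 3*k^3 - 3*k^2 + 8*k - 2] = 12*k^3 - 9*k^2 - 6*k + 8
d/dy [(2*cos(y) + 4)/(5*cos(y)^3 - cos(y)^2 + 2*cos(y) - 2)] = (7*cos(y) + 29*cos(2*y) + 5*cos(3*y) + 41)*sin(y)/(5*cos(y)^3 - cos(y)^2 + 2*cos(y) - 2)^2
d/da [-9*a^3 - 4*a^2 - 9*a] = -27*a^2 - 8*a - 9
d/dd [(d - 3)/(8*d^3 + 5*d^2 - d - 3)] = (8*d^3 + 5*d^2 - d - (d - 3)*(24*d^2 + 10*d - 1) - 3)/(8*d^3 + 5*d^2 - d - 3)^2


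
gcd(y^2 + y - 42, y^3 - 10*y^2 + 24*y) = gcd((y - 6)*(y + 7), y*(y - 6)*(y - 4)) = y - 6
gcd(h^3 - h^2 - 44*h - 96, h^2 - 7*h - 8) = h - 8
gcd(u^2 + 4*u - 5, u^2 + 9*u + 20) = u + 5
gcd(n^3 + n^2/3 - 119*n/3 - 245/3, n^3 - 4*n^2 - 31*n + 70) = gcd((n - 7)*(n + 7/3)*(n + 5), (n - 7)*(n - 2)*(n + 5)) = n^2 - 2*n - 35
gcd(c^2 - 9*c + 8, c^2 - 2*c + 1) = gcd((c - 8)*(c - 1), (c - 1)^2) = c - 1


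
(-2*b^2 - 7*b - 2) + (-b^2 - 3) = -3*b^2 - 7*b - 5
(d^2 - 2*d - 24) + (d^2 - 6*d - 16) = 2*d^2 - 8*d - 40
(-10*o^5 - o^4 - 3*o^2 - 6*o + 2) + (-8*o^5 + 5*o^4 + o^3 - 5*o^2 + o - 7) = -18*o^5 + 4*o^4 + o^3 - 8*o^2 - 5*o - 5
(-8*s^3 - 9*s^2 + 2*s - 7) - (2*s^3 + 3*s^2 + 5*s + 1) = -10*s^3 - 12*s^2 - 3*s - 8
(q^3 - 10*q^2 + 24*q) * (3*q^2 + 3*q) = 3*q^5 - 27*q^4 + 42*q^3 + 72*q^2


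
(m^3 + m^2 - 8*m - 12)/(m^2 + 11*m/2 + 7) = 2*(m^2 - m - 6)/(2*m + 7)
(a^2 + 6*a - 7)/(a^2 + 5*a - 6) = (a + 7)/(a + 6)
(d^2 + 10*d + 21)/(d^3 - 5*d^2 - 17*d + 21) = (d + 7)/(d^2 - 8*d + 7)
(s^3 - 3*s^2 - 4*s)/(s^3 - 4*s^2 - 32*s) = (-s^2 + 3*s + 4)/(-s^2 + 4*s + 32)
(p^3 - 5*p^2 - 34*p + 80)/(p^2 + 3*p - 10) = p - 8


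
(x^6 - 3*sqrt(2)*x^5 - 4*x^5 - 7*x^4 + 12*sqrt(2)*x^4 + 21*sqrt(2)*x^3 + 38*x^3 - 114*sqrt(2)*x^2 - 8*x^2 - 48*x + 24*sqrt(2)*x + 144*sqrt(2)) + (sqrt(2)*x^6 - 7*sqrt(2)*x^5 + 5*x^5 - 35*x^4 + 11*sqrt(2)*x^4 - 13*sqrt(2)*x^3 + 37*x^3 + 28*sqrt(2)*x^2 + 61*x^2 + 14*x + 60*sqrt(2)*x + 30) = x^6 + sqrt(2)*x^6 - 10*sqrt(2)*x^5 + x^5 - 42*x^4 + 23*sqrt(2)*x^4 + 8*sqrt(2)*x^3 + 75*x^3 - 86*sqrt(2)*x^2 + 53*x^2 - 34*x + 84*sqrt(2)*x + 30 + 144*sqrt(2)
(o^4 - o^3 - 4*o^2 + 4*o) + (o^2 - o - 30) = o^4 - o^3 - 3*o^2 + 3*o - 30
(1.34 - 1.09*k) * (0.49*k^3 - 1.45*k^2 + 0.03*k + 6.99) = -0.5341*k^4 + 2.2371*k^3 - 1.9757*k^2 - 7.5789*k + 9.3666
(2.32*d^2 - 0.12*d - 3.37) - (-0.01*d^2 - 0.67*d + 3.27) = 2.33*d^2 + 0.55*d - 6.64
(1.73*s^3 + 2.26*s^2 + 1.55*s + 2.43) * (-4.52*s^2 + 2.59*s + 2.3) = -7.8196*s^5 - 5.7345*s^4 + 2.8264*s^3 - 1.7711*s^2 + 9.8587*s + 5.589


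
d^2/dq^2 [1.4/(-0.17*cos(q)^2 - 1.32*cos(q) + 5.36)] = (0.16184*(1 - cos(q)^2)^2 + 0.942479999999999*cos(q)^3 + 7.623*cos(q)^2 + 8.02032*cos(q) - 7.59192)/(0.17*cos(q)^2 + 1.32*cos(q) - 5.36)^3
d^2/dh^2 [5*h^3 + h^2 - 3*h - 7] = 30*h + 2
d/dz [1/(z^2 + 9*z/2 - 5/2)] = 2*(-4*z - 9)/(2*z^2 + 9*z - 5)^2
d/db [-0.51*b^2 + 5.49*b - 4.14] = 5.49 - 1.02*b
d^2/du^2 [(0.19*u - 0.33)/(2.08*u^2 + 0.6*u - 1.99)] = ((1.1448 - 2.3712*u)*(2.08*u^2 + 0.6*u - 1.99) + (0.19*u - 0.33)*(4.16*u + 0.6)*(8.32*u + 1.2))/(2.08*u^2 + 0.6*u - 1.99)^3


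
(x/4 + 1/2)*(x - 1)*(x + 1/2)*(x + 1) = x^4/4 + 5*x^3/8 - 5*x/8 - 1/4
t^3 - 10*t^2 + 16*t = t*(t - 8)*(t - 2)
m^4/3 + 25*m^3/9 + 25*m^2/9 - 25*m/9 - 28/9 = (m/3 + 1/3)*(m - 1)*(m + 4/3)*(m + 7)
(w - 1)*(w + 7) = w^2 + 6*w - 7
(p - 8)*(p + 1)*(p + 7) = p^3 - 57*p - 56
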